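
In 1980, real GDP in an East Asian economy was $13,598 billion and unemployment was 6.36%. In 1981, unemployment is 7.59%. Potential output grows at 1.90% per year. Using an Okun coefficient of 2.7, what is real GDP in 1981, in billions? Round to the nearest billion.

$13,405 billion

Δu = 7.59 - 6.36 = 1.23 points.
Okun's law (growth form): g_Y = g_Y* - β × Δu = 1.90 - 2.7 × (1.23) = 1.9 - 3.321 = -1.421%.
Real GDP in the next year = 13598 × (1 - 1.421/100) = 13598 × 0.98579 ≈ 13405 billion.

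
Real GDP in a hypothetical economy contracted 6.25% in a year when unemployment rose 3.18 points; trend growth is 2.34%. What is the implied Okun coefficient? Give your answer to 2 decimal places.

β ≈ 2.70

Growth form: g_Y = g_Y* - β × Δu, so β = (g_Y* - g_Y)/Δu.
β = (2.34 + 6.25)/3.18 = 8.59/3.18 = 2.70.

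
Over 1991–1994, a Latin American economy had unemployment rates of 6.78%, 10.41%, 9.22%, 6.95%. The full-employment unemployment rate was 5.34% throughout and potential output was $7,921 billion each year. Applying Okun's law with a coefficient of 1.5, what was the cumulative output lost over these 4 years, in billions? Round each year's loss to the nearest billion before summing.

$1,425 billion

Year 1991: gap = -1.5 × (6.78 - 5.34) = -2.16%, loss ≈ 7921 × 2.16/100 ≈ 171.
Year 1992: gap = -1.5 × (10.41 - 5.34) = -7.605%, loss ≈ 7921 × 7.605/100 ≈ 602.
Year 1993: gap = -1.5 × (9.22 - 5.34) = -5.82%, loss ≈ 7921 × 5.82/100 ≈ 461.
Year 1994: gap = -1.5 × (6.95 - 5.34) = -2.415%, loss ≈ 7921 × 2.415/100 ≈ 191.
Total lost output = 171 + 602 + 461 + 191 = 1425 billion.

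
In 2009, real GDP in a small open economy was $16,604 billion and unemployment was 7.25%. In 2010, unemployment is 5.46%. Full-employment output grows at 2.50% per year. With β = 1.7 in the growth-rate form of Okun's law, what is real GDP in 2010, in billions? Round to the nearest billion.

$17,524 billion

Δu = 5.46 - 7.25 = -1.79 points.
Okun's law (growth form): g_Y = g_Y* - β × Δu = 2.50 - 1.7 × (-1.79) = 2.5 + 3.043 = 5.543%.
Real GDP in the next year = 16604 × (1 + 5.543/100) = 16604 × 1.05543 ≈ 17524 billion.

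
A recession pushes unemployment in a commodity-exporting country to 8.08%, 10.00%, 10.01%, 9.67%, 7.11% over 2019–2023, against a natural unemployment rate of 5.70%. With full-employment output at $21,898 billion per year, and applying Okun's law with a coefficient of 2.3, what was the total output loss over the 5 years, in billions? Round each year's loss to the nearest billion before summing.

Year 2019: gap = -2.3 × (8.08 - 5.7) = -5.474%, loss ≈ 21898 × 5.474/100 ≈ 1199.
Year 2020: gap = -2.3 × (10 - 5.7) = -9.89%, loss ≈ 21898 × 9.89/100 ≈ 2166.
Year 2021: gap = -2.3 × (10.01 - 5.7) = -9.913%, loss ≈ 21898 × 9.913/100 ≈ 2171.
Year 2022: gap = -2.3 × (9.67 - 5.7) = -9.131%, loss ≈ 21898 × 9.131/100 ≈ 2000.
Year 2023: gap = -2.3 × (7.11 - 5.7) = -3.243%, loss ≈ 21898 × 3.243/100 ≈ 710.
Total lost output = 1199 + 2166 + 2171 + 2000 + 710 = 8246 billion.

$8,246 billion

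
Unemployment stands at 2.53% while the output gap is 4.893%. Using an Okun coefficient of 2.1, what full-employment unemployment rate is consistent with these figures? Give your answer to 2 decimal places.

4.86%

From Okun's law, u - u* = -(output gap)/β = -(4.893)/2.1 = -2.33 points.
So u* = 2.53 + 2.33 = 4.86%.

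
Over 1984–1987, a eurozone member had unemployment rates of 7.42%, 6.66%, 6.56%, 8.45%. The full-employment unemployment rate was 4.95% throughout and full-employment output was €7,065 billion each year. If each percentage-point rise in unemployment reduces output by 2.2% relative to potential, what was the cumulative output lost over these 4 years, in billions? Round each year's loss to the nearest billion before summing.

Year 1984: gap = -2.2 × (7.42 - 4.95) = -5.434%, loss ≈ 7065 × 5.434/100 ≈ 384.
Year 1985: gap = -2.2 × (6.66 - 4.95) = -3.762%, loss ≈ 7065 × 3.762/100 ≈ 266.
Year 1986: gap = -2.2 × (6.56 - 4.95) = -3.542%, loss ≈ 7065 × 3.542/100 ≈ 250.
Year 1987: gap = -2.2 × (8.45 - 4.95) = -7.7%, loss ≈ 7065 × 7.7/100 ≈ 544.
Total lost output = 384 + 266 + 250 + 544 = 1444 billion.

€1,444 billion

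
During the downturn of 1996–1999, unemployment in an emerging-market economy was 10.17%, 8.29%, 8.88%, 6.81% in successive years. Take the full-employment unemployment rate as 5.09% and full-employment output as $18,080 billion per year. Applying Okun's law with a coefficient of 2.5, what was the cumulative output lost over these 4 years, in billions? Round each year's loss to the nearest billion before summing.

Year 1996: gap = -2.5 × (10.17 - 5.09) = -12.7%, loss ≈ 18080 × 12.7/100 ≈ 2296.
Year 1997: gap = -2.5 × (8.29 - 5.09) = -8%, loss ≈ 18080 × 8/100 ≈ 1446.
Year 1998: gap = -2.5 × (8.88 - 5.09) = -9.475%, loss ≈ 18080 × 9.475/100 ≈ 1713.
Year 1999: gap = -2.5 × (6.81 - 5.09) = -4.3%, loss ≈ 18080 × 4.3/100 ≈ 777.
Total lost output = 2296 + 1446 + 1713 + 777 = 6232 billion.

$6,232 billion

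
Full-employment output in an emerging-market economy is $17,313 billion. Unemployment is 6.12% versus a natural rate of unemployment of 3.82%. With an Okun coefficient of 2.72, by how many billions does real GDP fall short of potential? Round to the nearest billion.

$1,083 billion

Output gap = -2.72 × (6.12 - 3.82) = -2.72 × 2.3 = -6.256%.
Actual GDP ≈ 17313 × 0.93744 ≈ 16230 billion, so the shortfall is 17313 - 16230 = 1083 billion.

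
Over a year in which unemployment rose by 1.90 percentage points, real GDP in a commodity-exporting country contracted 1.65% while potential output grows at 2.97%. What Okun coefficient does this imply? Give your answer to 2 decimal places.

β ≈ 2.43

Growth form: g_Y = g_Y* - β × Δu, so β = (g_Y* - g_Y)/Δu.
β = (2.97 + 1.65)/1.90 = 4.62/1.90 = 2.43.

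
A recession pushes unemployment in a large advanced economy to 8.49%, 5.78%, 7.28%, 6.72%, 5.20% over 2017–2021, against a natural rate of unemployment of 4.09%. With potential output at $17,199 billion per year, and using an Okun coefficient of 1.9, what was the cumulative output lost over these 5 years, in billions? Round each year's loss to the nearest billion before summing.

Year 2017: gap = -1.9 × (8.49 - 4.09) = -8.36%, loss ≈ 17199 × 8.36/100 ≈ 1438.
Year 2018: gap = -1.9 × (5.78 - 4.09) = -3.211%, loss ≈ 17199 × 3.211/100 ≈ 552.
Year 2019: gap = -1.9 × (7.28 - 4.09) = -6.061%, loss ≈ 17199 × 6.061/100 ≈ 1042.
Year 2020: gap = -1.9 × (6.72 - 4.09) = -4.997%, loss ≈ 17199 × 4.997/100 ≈ 859.
Year 2021: gap = -1.9 × (5.2 - 4.09) = -2.109%, loss ≈ 17199 × 2.109/100 ≈ 363.
Total lost output = 1438 + 552 + 1042 + 859 + 363 = 4254 billion.

$4,254 billion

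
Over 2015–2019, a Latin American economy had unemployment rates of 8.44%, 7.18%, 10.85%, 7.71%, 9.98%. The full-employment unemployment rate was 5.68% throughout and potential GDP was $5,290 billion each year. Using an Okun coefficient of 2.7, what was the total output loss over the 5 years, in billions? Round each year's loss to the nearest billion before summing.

$2,250 billion

Year 2015: gap = -2.7 × (8.44 - 5.68) = -7.452%, loss ≈ 5290 × 7.452/100 ≈ 394.
Year 2016: gap = -2.7 × (7.18 - 5.68) = -4.05%, loss ≈ 5290 × 4.05/100 ≈ 214.
Year 2017: gap = -2.7 × (10.85 - 5.68) = -13.959%, loss ≈ 5290 × 13.959/100 ≈ 738.
Year 2018: gap = -2.7 × (7.71 - 5.68) = -5.481%, loss ≈ 5290 × 5.481/100 ≈ 290.
Year 2019: gap = -2.7 × (9.98 - 5.68) = -11.61%, loss ≈ 5290 × 11.61/100 ≈ 614.
Total lost output = 394 + 214 + 738 + 290 + 614 = 2250 billion.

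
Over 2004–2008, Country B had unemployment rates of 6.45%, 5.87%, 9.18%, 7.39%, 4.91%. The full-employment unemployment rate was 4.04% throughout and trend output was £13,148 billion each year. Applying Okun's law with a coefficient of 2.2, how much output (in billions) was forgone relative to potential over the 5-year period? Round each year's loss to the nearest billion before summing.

Year 2004: gap = -2.2 × (6.45 - 4.04) = -5.302%, loss ≈ 13148 × 5.302/100 ≈ 697.
Year 2005: gap = -2.2 × (5.87 - 4.04) = -4.026%, loss ≈ 13148 × 4.026/100 ≈ 529.
Year 2006: gap = -2.2 × (9.18 - 4.04) = -11.308%, loss ≈ 13148 × 11.308/100 ≈ 1487.
Year 2007: gap = -2.2 × (7.39 - 4.04) = -7.37%, loss ≈ 13148 × 7.37/100 ≈ 969.
Year 2008: gap = -2.2 × (4.91 - 4.04) = -1.914%, loss ≈ 13148 × 1.914/100 ≈ 252.
Total lost output = 697 + 529 + 1487 + 969 + 252 = 3934 billion.

£3,934 billion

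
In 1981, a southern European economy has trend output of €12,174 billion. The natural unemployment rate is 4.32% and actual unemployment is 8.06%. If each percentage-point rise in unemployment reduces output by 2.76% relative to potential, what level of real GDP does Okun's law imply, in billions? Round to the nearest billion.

Unemployment gap = 8.06 - 4.32 = 3.74 points, so the output gap is -2.76 × 3.74 = -10.3224%.
Actual GDP = 12174 × (1 - 10.3224/100) = 12174 × 0.896776 ≈ 10917 billion.

€10,917 billion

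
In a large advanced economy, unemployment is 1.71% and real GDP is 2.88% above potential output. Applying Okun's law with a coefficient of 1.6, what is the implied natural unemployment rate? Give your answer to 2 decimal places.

From Okun's law, u - u* = -(output gap)/β = -(2.88)/1.6 = -1.8 points.
So u* = 1.71 + 1.8 = 3.51%.

3.51%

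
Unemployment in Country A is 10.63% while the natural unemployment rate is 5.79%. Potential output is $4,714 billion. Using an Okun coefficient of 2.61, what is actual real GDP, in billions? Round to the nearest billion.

Unemployment gap = 10.63 - 5.79 = 4.84 points, so the output gap is -2.61 × 4.84 = -12.6324%.
Actual GDP = 4714 × (1 - 12.6324/100) = 4714 × 0.873676 ≈ 4119 billion.

$4,119 billion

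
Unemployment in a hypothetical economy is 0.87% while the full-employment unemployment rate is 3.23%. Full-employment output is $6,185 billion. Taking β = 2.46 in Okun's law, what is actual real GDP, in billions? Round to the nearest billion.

$6,544 billion

Unemployment gap = 0.87 - 3.23 = -2.36 points, so the output gap is -2.46 × (-2.36) = 5.8056%.
Actual GDP = 6185 × (1 + 5.8056/100) = 6185 × 1.058056 ≈ 6544 billion.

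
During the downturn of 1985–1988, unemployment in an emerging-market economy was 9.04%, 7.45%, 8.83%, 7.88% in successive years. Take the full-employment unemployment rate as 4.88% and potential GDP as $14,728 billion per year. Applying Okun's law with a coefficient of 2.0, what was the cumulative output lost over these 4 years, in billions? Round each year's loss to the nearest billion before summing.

Year 1985: gap = -2.0 × (9.04 - 4.88) = -8.32%, loss ≈ 14728 × 8.32/100 ≈ 1225.
Year 1986: gap = -2.0 × (7.45 - 4.88) = -5.14%, loss ≈ 14728 × 5.14/100 ≈ 757.
Year 1987: gap = -2.0 × (8.83 - 4.88) = -7.9%, loss ≈ 14728 × 7.9/100 ≈ 1164.
Year 1988: gap = -2.0 × (7.88 - 4.88) = -6%, loss ≈ 14728 × 6/100 ≈ 884.
Total lost output = 1225 + 757 + 1164 + 884 = 4030 billion.

$4,030 billion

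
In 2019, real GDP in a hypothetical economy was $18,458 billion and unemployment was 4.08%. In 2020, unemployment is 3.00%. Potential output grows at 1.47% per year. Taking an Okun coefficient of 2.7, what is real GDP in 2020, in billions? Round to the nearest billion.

$19,268 billion

Δu = 3 - 4.08 = -1.08 points.
Okun's law (growth form): g_Y = g_Y* - β × Δu = 1.47 - 2.7 × (-1.08) = 1.47 + 2.916 = 4.386%.
Real GDP in the next year = 18458 × (1 + 4.386/100) = 18458 × 1.04386 ≈ 19268 billion.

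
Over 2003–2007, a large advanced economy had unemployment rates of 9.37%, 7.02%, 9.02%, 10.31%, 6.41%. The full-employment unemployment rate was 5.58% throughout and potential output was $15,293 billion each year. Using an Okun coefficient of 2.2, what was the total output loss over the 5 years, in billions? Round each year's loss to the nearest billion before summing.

$4,786 billion

Year 2003: gap = -2.2 × (9.37 - 5.58) = -8.338%, loss ≈ 15293 × 8.338/100 ≈ 1275.
Year 2004: gap = -2.2 × (7.02 - 5.58) = -3.168%, loss ≈ 15293 × 3.168/100 ≈ 484.
Year 2005: gap = -2.2 × (9.02 - 5.58) = -7.568%, loss ≈ 15293 × 7.568/100 ≈ 1157.
Year 2006: gap = -2.2 × (10.31 - 5.58) = -10.406%, loss ≈ 15293 × 10.406/100 ≈ 1591.
Year 2007: gap = -2.2 × (6.41 - 5.58) = -1.826%, loss ≈ 15293 × 1.826/100 ≈ 279.
Total lost output = 1275 + 484 + 1157 + 1591 + 279 = 4786 billion.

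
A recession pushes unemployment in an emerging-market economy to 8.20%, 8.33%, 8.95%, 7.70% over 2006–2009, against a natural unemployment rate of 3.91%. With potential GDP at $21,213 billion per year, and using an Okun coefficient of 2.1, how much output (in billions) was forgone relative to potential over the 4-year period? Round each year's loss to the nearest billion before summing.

Year 2006: gap = -2.1 × (8.2 - 3.91) = -9.009%, loss ≈ 21213 × 9.009/100 ≈ 1911.
Year 2007: gap = -2.1 × (8.33 - 3.91) = -9.282%, loss ≈ 21213 × 9.282/100 ≈ 1969.
Year 2008: gap = -2.1 × (8.95 - 3.91) = -10.584%, loss ≈ 21213 × 10.584/100 ≈ 2245.
Year 2009: gap = -2.1 × (7.7 - 3.91) = -7.959%, loss ≈ 21213 × 7.959/100 ≈ 1688.
Total lost output = 1911 + 1969 + 2245 + 1688 = 7813 billion.

$7,813 billion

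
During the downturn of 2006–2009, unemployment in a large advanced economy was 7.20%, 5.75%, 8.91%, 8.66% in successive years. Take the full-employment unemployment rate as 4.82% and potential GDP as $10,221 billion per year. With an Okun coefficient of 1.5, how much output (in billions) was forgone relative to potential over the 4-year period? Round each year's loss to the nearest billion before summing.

Year 2006: gap = -1.5 × (7.2 - 4.82) = -3.57%, loss ≈ 10221 × 3.57/100 ≈ 365.
Year 2007: gap = -1.5 × (5.75 - 4.82) = -1.395%, loss ≈ 10221 × 1.395/100 ≈ 143.
Year 2008: gap = -1.5 × (8.91 - 4.82) = -6.135%, loss ≈ 10221 × 6.135/100 ≈ 627.
Year 2009: gap = -1.5 × (8.66 - 4.82) = -5.76%, loss ≈ 10221 × 5.76/100 ≈ 589.
Total lost output = 365 + 143 + 627 + 589 = 1724 billion.

$1,724 billion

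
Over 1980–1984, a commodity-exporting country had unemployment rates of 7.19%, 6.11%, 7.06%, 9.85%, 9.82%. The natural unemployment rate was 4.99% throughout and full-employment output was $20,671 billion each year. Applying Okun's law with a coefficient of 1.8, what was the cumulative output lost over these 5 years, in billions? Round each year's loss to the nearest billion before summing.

$5,611 billion

Year 1980: gap = -1.8 × (7.19 - 4.99) = -3.96%, loss ≈ 20671 × 3.96/100 ≈ 819.
Year 1981: gap = -1.8 × (6.11 - 4.99) = -2.016%, loss ≈ 20671 × 2.016/100 ≈ 417.
Year 1982: gap = -1.8 × (7.06 - 4.99) = -3.726%, loss ≈ 20671 × 3.726/100 ≈ 770.
Year 1983: gap = -1.8 × (9.85 - 4.99) = -8.748%, loss ≈ 20671 × 8.748/100 ≈ 1808.
Year 1984: gap = -1.8 × (9.82 - 4.99) = -8.694%, loss ≈ 20671 × 8.694/100 ≈ 1797.
Total lost output = 819 + 417 + 770 + 1808 + 1797 = 5611 billion.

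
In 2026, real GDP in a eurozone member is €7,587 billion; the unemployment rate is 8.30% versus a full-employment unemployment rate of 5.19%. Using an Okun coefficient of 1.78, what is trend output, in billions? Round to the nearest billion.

€8,032 billion

Unemployment gap = 8.3 - 5.19 = 3.11 points, so output gap = -1.78 × 3.11 = -5.5358%.
Since Y = Y* × (1 + gap/100), Y* = 7587/0.944642 ≈ 8032 billion.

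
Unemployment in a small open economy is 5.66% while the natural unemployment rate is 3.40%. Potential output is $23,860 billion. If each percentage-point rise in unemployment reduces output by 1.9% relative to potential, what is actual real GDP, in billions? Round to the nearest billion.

$22,835 billion

Unemployment gap = 5.66 - 3.4 = 2.26 points, so the output gap is -1.9 × 2.26 = -4.294%.
Actual GDP = 23860 × (1 - 4.294/100) = 23860 × 0.95706 ≈ 22835 billion.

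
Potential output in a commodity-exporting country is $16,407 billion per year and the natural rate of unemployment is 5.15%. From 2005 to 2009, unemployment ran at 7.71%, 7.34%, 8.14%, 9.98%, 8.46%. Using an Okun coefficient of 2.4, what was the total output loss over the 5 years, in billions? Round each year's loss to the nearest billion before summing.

Year 2005: gap = -2.4 × (7.71 - 5.15) = -6.144%, loss ≈ 16407 × 6.144/100 ≈ 1008.
Year 2006: gap = -2.4 × (7.34 - 5.15) = -5.256%, loss ≈ 16407 × 5.256/100 ≈ 862.
Year 2007: gap = -2.4 × (8.14 - 5.15) = -7.176%, loss ≈ 16407 × 7.176/100 ≈ 1177.
Year 2008: gap = -2.4 × (9.98 - 5.15) = -11.592%, loss ≈ 16407 × 11.592/100 ≈ 1902.
Year 2009: gap = -2.4 × (8.46 - 5.15) = -7.944%, loss ≈ 16407 × 7.944/100 ≈ 1303.
Total lost output = 1008 + 862 + 1177 + 1902 + 1303 = 6252 billion.

$6,252 billion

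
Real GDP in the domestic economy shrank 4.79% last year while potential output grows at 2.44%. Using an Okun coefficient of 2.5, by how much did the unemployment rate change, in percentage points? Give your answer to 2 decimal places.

Growth-rate Okun's law: g_Y = g_Y* - β × Δu, so Δu = (g_Y* - g_Y)/β.
Δu = (2.44 + 4.79)/2.5 = 7.23/2.5 = 2.89 percentage points.

2.89 percentage points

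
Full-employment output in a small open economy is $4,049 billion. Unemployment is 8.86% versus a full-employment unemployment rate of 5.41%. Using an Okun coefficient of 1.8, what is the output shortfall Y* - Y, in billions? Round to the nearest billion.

Output gap = -1.8 × (8.86 - 5.41) = -1.8 × 3.45 = -6.21%.
Actual GDP ≈ 4049 × 0.9379 ≈ 3798 billion, so the shortfall is 4049 - 3798 = 251 billion.

$251 billion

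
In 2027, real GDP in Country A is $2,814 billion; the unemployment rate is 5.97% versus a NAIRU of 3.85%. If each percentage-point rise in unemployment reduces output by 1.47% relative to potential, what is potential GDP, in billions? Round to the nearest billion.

Unemployment gap = 5.97 - 3.85 = 2.12 points, so output gap = -1.47 × 2.12 = -3.1164%.
Since Y = Y* × (1 + gap/100), Y* = 2814/0.968836 ≈ 2905 billion.

$2,905 billion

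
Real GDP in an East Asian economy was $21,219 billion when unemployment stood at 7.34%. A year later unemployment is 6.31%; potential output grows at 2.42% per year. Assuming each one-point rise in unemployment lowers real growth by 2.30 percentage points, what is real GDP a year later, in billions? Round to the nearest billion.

$22,235 billion

Δu = 6.31 - 7.34 = -1.03 points.
Okun's law (growth form): g_Y = g_Y* - β × Δu = 2.42 - 2.30 × (-1.03) = 2.42 + 2.369 = 4.789%.
Real GDP in the next year = 21219 × (1 + 4.789/100) = 21219 × 1.04789 ≈ 22235 billion.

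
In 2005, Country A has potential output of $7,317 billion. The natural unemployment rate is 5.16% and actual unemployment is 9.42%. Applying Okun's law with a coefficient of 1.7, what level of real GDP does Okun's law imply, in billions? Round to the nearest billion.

Unemployment gap = 9.42 - 5.16 = 4.26 points, so the output gap is -1.7 × 4.26 = -7.242%.
Actual GDP = 7317 × (1 - 7.242/100) = 7317 × 0.92758 ≈ 6787 billion.

$6,787 billion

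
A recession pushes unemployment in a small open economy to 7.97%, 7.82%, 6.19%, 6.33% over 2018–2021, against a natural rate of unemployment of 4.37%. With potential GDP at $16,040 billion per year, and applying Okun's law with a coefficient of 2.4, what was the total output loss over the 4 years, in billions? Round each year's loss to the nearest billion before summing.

$4,170 billion

Year 2018: gap = -2.4 × (7.97 - 4.37) = -8.64%, loss ≈ 16040 × 8.64/100 ≈ 1386.
Year 2019: gap = -2.4 × (7.82 - 4.37) = -8.28%, loss ≈ 16040 × 8.28/100 ≈ 1328.
Year 2020: gap = -2.4 × (6.19 - 4.37) = -4.368%, loss ≈ 16040 × 4.368/100 ≈ 701.
Year 2021: gap = -2.4 × (6.33 - 4.37) = -4.704%, loss ≈ 16040 × 4.704/100 ≈ 755.
Total lost output = 1386 + 1328 + 701 + 755 = 4170 billion.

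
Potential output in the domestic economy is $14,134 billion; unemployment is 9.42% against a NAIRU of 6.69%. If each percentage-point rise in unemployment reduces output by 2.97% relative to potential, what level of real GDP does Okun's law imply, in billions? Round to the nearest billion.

$12,988 billion

Unemployment gap = 9.42 - 6.69 = 2.73 points, so the output gap is -2.97 × 2.73 = -8.1081%.
Actual GDP = 14134 × (1 - 8.1081/100) = 14134 × 0.918919 ≈ 12988 billion.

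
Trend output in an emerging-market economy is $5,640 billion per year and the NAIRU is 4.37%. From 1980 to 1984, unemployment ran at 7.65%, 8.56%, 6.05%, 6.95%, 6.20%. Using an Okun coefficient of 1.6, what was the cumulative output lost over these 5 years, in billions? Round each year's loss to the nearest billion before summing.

Year 1980: gap = -1.6 × (7.65 - 4.37) = -5.248%, loss ≈ 5640 × 5.248/100 ≈ 296.
Year 1981: gap = -1.6 × (8.56 - 4.37) = -6.704%, loss ≈ 5640 × 6.704/100 ≈ 378.
Year 1982: gap = -1.6 × (6.05 - 4.37) = -2.688%, loss ≈ 5640 × 2.688/100 ≈ 152.
Year 1983: gap = -1.6 × (6.95 - 4.37) = -4.128%, loss ≈ 5640 × 4.128/100 ≈ 233.
Year 1984: gap = -1.6 × (6.2 - 4.37) = -2.928%, loss ≈ 5640 × 2.928/100 ≈ 165.
Total lost output = 296 + 378 + 152 + 233 + 165 = 1224 billion.

$1,224 billion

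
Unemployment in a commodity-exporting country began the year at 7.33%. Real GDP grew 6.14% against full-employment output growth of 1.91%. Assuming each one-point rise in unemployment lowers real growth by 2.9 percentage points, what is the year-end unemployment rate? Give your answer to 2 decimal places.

5.87%

Growth-rate Okun's law: g_Y = g_Y* - β × Δu, so Δu = (g_Y* - g_Y)/β.
Δu = (1.91 - 6.14)/2.9 = -4.23/2.9 = -1.46 percentage points.
Year-end unemployment = 7.33 - 1.46 = 5.87%.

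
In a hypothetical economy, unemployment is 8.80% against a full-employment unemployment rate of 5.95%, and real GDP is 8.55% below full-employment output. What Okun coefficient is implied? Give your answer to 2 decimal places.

Okun's law: output gap = -β × (u - u*).
-8.55 = -β × (8.8 - 5.95) = -β × 2.85, so β = 8.55/2.85 = 3.00.

β ≈ 3.00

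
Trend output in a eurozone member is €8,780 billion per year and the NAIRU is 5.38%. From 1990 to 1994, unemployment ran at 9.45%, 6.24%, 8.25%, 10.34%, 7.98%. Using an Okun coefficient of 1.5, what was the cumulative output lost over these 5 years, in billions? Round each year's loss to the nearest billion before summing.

Year 1990: gap = -1.5 × (9.45 - 5.38) = -6.105%, loss ≈ 8780 × 6.105/100 ≈ 536.
Year 1991: gap = -1.5 × (6.24 - 5.38) = -1.29%, loss ≈ 8780 × 1.29/100 ≈ 113.
Year 1992: gap = -1.5 × (8.25 - 5.38) = -4.305%, loss ≈ 8780 × 4.305/100 ≈ 378.
Year 1993: gap = -1.5 × (10.34 - 5.38) = -7.44%, loss ≈ 8780 × 7.44/100 ≈ 653.
Year 1994: gap = -1.5 × (7.98 - 5.38) = -3.9%, loss ≈ 8780 × 3.9/100 ≈ 342.
Total lost output = 536 + 113 + 378 + 653 + 342 = 2022 billion.

€2,022 billion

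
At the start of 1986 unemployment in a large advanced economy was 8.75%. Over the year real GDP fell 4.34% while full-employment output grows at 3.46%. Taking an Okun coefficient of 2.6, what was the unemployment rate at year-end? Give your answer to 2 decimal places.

Growth-rate Okun's law: g_Y = g_Y* - β × Δu, so Δu = (g_Y* - g_Y)/β.
Δu = (3.46 + 4.34)/2.6 = 7.8/2.6 = 3.00 percentage points.
Year-end unemployment = 8.75 + 3 = 11.75%.

11.75%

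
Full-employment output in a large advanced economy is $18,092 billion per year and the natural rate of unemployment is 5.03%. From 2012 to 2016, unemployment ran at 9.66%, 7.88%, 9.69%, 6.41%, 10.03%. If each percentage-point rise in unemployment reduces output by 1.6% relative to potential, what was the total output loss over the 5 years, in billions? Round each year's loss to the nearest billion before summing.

$5,360 billion

Year 2012: gap = -1.6 × (9.66 - 5.03) = -7.408%, loss ≈ 18092 × 7.408/100 ≈ 1340.
Year 2013: gap = -1.6 × (7.88 - 5.03) = -4.56%, loss ≈ 18092 × 4.56/100 ≈ 825.
Year 2014: gap = -1.6 × (9.69 - 5.03) = -7.456%, loss ≈ 18092 × 7.456/100 ≈ 1349.
Year 2015: gap = -1.6 × (6.41 - 5.03) = -2.208%, loss ≈ 18092 × 2.208/100 ≈ 399.
Year 2016: gap = -1.6 × (10.03 - 5.03) = -8%, loss ≈ 18092 × 8/100 ≈ 1447.
Total lost output = 1340 + 825 + 1349 + 399 + 1447 = 5360 billion.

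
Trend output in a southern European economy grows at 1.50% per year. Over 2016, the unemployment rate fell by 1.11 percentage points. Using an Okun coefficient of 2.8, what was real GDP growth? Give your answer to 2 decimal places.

Growth-rate Okun's law: g_Y = g_Y* - β × Δu.
g_Y = 1.50 - 2.8 × (-1.11) = 1.5 + 3.108 = 4.608%, i.e. 4.61% to 2 d.p.

4.61%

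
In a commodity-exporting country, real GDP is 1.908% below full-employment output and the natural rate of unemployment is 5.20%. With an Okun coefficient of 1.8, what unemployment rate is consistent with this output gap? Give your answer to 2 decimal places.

6.26%

From Okun's law, u - u* = -(output gap)/β = -(-1.908)/1.8 = 1.06 points.
So u = 5.2 + 1.06 = 6.26%.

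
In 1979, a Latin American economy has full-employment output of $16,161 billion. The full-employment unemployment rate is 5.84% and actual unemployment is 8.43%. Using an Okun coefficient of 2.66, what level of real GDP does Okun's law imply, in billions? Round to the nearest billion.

$15,048 billion

Unemployment gap = 8.43 - 5.84 = 2.59 points, so the output gap is -2.66 × 2.59 = -6.8894%.
Actual GDP = 16161 × (1 - 6.8894/100) = 16161 × 0.931106 ≈ 15048 billion.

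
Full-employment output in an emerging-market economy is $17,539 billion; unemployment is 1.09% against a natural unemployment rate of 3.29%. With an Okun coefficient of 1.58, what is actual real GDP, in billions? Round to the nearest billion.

$18,149 billion

Unemployment gap = 1.09 - 3.29 = -2.2 points, so the output gap is -1.58 × (-2.2) = 3.476%.
Actual GDP = 17539 × (1 + 3.476/100) = 17539 × 1.03476 ≈ 18149 billion.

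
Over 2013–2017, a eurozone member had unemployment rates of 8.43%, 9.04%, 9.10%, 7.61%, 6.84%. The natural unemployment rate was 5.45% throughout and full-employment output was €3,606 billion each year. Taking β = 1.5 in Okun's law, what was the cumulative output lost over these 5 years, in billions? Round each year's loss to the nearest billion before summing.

€744 billion

Year 2013: gap = -1.5 × (8.43 - 5.45) = -4.47%, loss ≈ 3606 × 4.47/100 ≈ 161.
Year 2014: gap = -1.5 × (9.04 - 5.45) = -5.385%, loss ≈ 3606 × 5.385/100 ≈ 194.
Year 2015: gap = -1.5 × (9.1 - 5.45) = -5.475%, loss ≈ 3606 × 5.475/100 ≈ 197.
Year 2016: gap = -1.5 × (7.61 - 5.45) = -3.24%, loss ≈ 3606 × 3.24/100 ≈ 117.
Year 2017: gap = -1.5 × (6.84 - 5.45) = -2.085%, loss ≈ 3606 × 2.085/100 ≈ 75.
Total lost output = 161 + 194 + 197 + 117 + 75 = 744 billion.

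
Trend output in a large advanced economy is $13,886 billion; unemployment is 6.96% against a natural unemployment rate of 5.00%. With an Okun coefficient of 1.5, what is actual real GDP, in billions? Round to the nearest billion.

$13,478 billion

Unemployment gap = 6.96 - 5 = 1.96 points, so the output gap is -1.5 × 1.96 = -2.94%.
Actual GDP = 13886 × (1 - 2.94/100) = 13886 × 0.9706 ≈ 13478 billion.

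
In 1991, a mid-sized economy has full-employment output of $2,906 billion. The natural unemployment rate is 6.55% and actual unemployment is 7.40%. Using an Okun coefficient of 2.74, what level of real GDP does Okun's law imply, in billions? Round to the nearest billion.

Unemployment gap = 7.4 - 6.55 = 0.85 points, so the output gap is -2.74 × 0.85 = -2.329%.
Actual GDP = 2906 × (1 - 2.329/100) = 2906 × 0.97671 ≈ 2838 billion.

$2,838 billion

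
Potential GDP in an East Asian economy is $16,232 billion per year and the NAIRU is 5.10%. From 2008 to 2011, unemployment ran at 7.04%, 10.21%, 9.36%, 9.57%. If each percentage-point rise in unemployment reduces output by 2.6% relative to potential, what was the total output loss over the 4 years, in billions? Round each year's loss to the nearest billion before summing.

$6,660 billion

Year 2008: gap = -2.6 × (7.04 - 5.1) = -5.044%, loss ≈ 16232 × 5.044/100 ≈ 819.
Year 2009: gap = -2.6 × (10.21 - 5.1) = -13.286%, loss ≈ 16232 × 13.286/100 ≈ 2157.
Year 2010: gap = -2.6 × (9.36 - 5.1) = -11.076%, loss ≈ 16232 × 11.076/100 ≈ 1798.
Year 2011: gap = -2.6 × (9.57 - 5.1) = -11.622%, loss ≈ 16232 × 11.622/100 ≈ 1886.
Total lost output = 819 + 2157 + 1798 + 1886 = 6660 billion.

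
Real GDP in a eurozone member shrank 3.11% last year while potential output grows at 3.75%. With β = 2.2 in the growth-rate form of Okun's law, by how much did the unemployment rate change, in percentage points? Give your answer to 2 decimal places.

3.12 percentage points

Growth-rate Okun's law: g_Y = g_Y* - β × Δu, so Δu = (g_Y* - g_Y)/β.
Δu = (3.75 + 3.11)/2.2 = 6.86/2.2 = 3.12 percentage points.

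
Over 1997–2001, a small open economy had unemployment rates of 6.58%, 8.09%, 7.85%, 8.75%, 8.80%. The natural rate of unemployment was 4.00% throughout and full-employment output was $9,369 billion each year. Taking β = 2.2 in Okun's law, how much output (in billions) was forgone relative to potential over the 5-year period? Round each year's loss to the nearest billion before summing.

$4,137 billion

Year 1997: gap = -2.2 × (6.58 - 4) = -5.676%, loss ≈ 9369 × 5.676/100 ≈ 532.
Year 1998: gap = -2.2 × (8.09 - 4) = -8.998%, loss ≈ 9369 × 8.998/100 ≈ 843.
Year 1999: gap = -2.2 × (7.85 - 4) = -8.47%, loss ≈ 9369 × 8.47/100 ≈ 794.
Year 2000: gap = -2.2 × (8.75 - 4) = -10.45%, loss ≈ 9369 × 10.45/100 ≈ 979.
Year 2001: gap = -2.2 × (8.8 - 4) = -10.56%, loss ≈ 9369 × 10.56/100 ≈ 989.
Total lost output = 532 + 843 + 794 + 979 + 989 = 4137 billion.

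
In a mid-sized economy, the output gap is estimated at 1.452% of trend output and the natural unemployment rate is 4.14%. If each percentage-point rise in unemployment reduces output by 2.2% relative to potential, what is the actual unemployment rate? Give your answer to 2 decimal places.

From Okun's law, u - u* = -(output gap)/β = -(1.452)/2.2 = -0.66 points.
So u = 4.14 - 0.66 = 3.48%.

3.48%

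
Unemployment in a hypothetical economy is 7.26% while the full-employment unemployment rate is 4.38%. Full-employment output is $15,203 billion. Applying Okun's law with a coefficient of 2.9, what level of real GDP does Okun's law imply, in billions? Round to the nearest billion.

$13,933 billion

Unemployment gap = 7.26 - 4.38 = 2.88 points, so the output gap is -2.9 × 2.88 = -8.352%.
Actual GDP = 15203 × (1 - 8.352/100) = 15203 × 0.91648 ≈ 13933 billion.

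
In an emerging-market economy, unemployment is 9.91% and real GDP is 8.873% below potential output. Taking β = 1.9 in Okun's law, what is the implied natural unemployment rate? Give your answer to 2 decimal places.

From Okun's law, u - u* = -(output gap)/β = -(-8.873)/1.9 = 4.67 points.
So u* = 9.91 - 4.67 = 5.24%.

5.24%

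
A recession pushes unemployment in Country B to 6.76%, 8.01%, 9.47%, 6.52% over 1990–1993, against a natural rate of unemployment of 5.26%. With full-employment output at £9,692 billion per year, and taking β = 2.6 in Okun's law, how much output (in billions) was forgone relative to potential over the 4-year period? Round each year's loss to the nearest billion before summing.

£2,450 billion

Year 1990: gap = -2.6 × (6.76 - 5.26) = -3.9%, loss ≈ 9692 × 3.9/100 ≈ 378.
Year 1991: gap = -2.6 × (8.01 - 5.26) = -7.15%, loss ≈ 9692 × 7.15/100 ≈ 693.
Year 1992: gap = -2.6 × (9.47 - 5.26) = -10.946%, loss ≈ 9692 × 10.946/100 ≈ 1061.
Year 1993: gap = -2.6 × (6.52 - 5.26) = -3.276%, loss ≈ 9692 × 3.276/100 ≈ 318.
Total lost output = 378 + 693 + 1061 + 318 = 2450 billion.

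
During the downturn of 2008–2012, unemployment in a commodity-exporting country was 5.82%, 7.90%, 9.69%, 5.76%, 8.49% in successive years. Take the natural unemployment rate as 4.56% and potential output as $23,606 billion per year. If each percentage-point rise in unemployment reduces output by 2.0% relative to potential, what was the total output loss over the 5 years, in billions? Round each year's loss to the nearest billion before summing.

Year 2008: gap = -2.0 × (5.82 - 4.56) = -2.52%, loss ≈ 23606 × 2.52/100 ≈ 595.
Year 2009: gap = -2.0 × (7.9 - 4.56) = -6.68%, loss ≈ 23606 × 6.68/100 ≈ 1577.
Year 2010: gap = -2.0 × (9.69 - 4.56) = -10.26%, loss ≈ 23606 × 10.26/100 ≈ 2422.
Year 2011: gap = -2.0 × (5.76 - 4.56) = -2.4%, loss ≈ 23606 × 2.4/100 ≈ 567.
Year 2012: gap = -2.0 × (8.49 - 4.56) = -7.86%, loss ≈ 23606 × 7.86/100 ≈ 1855.
Total lost output = 595 + 1577 + 2422 + 567 + 1855 = 7016 billion.

$7,016 billion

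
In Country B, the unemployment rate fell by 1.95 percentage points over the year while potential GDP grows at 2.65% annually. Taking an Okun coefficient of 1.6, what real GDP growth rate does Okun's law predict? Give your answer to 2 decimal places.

5.77%

Growth-rate Okun's law: g_Y = g_Y* - β × Δu.
g_Y = 2.65 - 1.6 × (-1.95) = 2.65 + 3.12 = 5.77%, i.e. 5.77% to 2 d.p.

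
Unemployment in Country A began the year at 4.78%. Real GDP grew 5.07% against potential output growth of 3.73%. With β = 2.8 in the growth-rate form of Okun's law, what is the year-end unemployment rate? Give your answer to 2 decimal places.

Growth-rate Okun's law: g_Y = g_Y* - β × Δu, so Δu = (g_Y* - g_Y)/β.
Δu = (3.73 - 5.07)/2.8 = -1.34/2.8 = -0.48 percentage points.
Year-end unemployment = 4.78 - 0.48 = 4.30%.

4.30%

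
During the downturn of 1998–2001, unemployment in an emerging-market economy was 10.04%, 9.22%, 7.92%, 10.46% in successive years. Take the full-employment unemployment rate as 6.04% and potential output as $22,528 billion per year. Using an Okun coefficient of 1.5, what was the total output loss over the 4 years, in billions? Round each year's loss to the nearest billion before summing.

Year 1998: gap = -1.5 × (10.04 - 6.04) = -6%, loss ≈ 22528 × 6/100 ≈ 1352.
Year 1999: gap = -1.5 × (9.22 - 6.04) = -4.77%, loss ≈ 22528 × 4.77/100 ≈ 1075.
Year 2000: gap = -1.5 × (7.92 - 6.04) = -2.82%, loss ≈ 22528 × 2.82/100 ≈ 635.
Year 2001: gap = -1.5 × (10.46 - 6.04) = -6.63%, loss ≈ 22528 × 6.63/100 ≈ 1494.
Total lost output = 1352 + 1075 + 635 + 1494 = 4556 billion.

$4,556 billion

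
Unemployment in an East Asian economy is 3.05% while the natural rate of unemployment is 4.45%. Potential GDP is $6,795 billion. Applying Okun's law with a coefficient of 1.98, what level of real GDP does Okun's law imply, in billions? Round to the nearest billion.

$6,983 billion

Unemployment gap = 3.05 - 4.45 = -1.4 points, so the output gap is -1.98 × (-1.4) = 2.772%.
Actual GDP = 6795 × (1 + 2.772/100) = 6795 × 1.02772 ≈ 6983 billion.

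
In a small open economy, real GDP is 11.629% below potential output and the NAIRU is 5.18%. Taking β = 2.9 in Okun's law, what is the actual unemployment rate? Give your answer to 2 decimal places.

9.19%

From Okun's law, u - u* = -(output gap)/β = -(-11.629)/2.9 = 4.01 points.
So u = 5.18 + 4.01 = 9.19%.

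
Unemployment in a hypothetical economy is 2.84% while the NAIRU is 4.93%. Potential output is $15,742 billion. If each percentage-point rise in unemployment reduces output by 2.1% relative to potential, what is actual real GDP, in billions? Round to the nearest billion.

$16,433 billion

Unemployment gap = 2.84 - 4.93 = -2.09 points, so the output gap is -2.1 × (-2.09) = 4.389%.
Actual GDP = 15742 × (1 + 4.389/100) = 15742 × 1.04389 ≈ 16433 billion.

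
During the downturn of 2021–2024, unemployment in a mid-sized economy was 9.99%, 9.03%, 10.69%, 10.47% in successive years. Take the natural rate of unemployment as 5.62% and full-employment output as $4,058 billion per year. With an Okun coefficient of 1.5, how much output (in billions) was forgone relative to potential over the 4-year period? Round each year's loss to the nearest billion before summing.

$1,078 billion

Year 2021: gap = -1.5 × (9.99 - 5.62) = -6.555%, loss ≈ 4058 × 6.555/100 ≈ 266.
Year 2022: gap = -1.5 × (9.03 - 5.62) = -5.115%, loss ≈ 4058 × 5.115/100 ≈ 208.
Year 2023: gap = -1.5 × (10.69 - 5.62) = -7.605%, loss ≈ 4058 × 7.605/100 ≈ 309.
Year 2024: gap = -1.5 × (10.47 - 5.62) = -7.275%, loss ≈ 4058 × 7.275/100 ≈ 295.
Total lost output = 266 + 208 + 309 + 295 = 1078 billion.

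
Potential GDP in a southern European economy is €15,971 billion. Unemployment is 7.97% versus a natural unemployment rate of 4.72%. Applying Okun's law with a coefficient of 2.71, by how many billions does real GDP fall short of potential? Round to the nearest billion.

Output gap = -2.71 × (7.97 - 4.72) = -2.71 × 3.25 = -8.8075%.
Actual GDP ≈ 15971 × 0.911925 ≈ 14564 billion, so the shortfall is 15971 - 14564 = 1407 billion.

€1,407 billion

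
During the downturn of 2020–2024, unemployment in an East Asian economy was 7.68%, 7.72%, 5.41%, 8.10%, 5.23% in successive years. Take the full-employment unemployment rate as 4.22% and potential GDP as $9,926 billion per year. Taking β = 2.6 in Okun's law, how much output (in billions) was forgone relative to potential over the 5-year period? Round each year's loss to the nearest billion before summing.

$3,365 billion

Year 2020: gap = -2.6 × (7.68 - 4.22) = -8.996%, loss ≈ 9926 × 8.996/100 ≈ 893.
Year 2021: gap = -2.6 × (7.72 - 4.22) = -9.1%, loss ≈ 9926 × 9.1/100 ≈ 903.
Year 2022: gap = -2.6 × (5.41 - 4.22) = -3.094%, loss ≈ 9926 × 3.094/100 ≈ 307.
Year 2023: gap = -2.6 × (8.1 - 4.22) = -10.088%, loss ≈ 9926 × 10.088/100 ≈ 1001.
Year 2024: gap = -2.6 × (5.23 - 4.22) = -2.626%, loss ≈ 9926 × 2.626/100 ≈ 261.
Total lost output = 893 + 903 + 307 + 1001 + 261 = 3365 billion.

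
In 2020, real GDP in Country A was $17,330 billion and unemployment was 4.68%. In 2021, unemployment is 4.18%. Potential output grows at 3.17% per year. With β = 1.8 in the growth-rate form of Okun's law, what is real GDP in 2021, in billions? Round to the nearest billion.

Δu = 4.18 - 4.68 = -0.5 points.
Okun's law (growth form): g_Y = g_Y* - β × Δu = 3.17 - 1.8 × (-0.50) = 3.17 + 0.9 = 4.07%.
Real GDP in the next year = 17330 × (1 + 4.07/100) = 17330 × 1.0407 ≈ 18035 billion.

$18,035 billion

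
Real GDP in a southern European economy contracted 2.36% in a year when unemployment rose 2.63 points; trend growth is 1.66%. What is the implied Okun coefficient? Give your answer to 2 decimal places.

Growth form: g_Y = g_Y* - β × Δu, so β = (g_Y* - g_Y)/Δu.
β = (1.66 + 2.36)/2.63 = 4.02/2.63 = 1.53.

β ≈ 1.53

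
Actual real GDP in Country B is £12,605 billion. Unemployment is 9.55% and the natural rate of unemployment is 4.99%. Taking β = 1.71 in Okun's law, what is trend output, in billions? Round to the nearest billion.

Unemployment gap = 9.55 - 4.99 = 4.56 points, so output gap = -1.71 × 4.56 = -7.7976%.
Since Y = Y* × (1 + gap/100), Y* = 12605/0.922024 ≈ 13671 billion.

£13,671 billion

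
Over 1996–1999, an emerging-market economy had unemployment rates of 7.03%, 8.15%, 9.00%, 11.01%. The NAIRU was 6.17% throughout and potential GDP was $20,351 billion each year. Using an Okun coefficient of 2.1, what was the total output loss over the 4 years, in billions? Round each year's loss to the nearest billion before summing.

Year 1996: gap = -2.1 × (7.03 - 6.17) = -1.806%, loss ≈ 20351 × 1.806/100 ≈ 368.
Year 1997: gap = -2.1 × (8.15 - 6.17) = -4.158%, loss ≈ 20351 × 4.158/100 ≈ 846.
Year 1998: gap = -2.1 × (9 - 6.17) = -5.943%, loss ≈ 20351 × 5.943/100 ≈ 1209.
Year 1999: gap = -2.1 × (11.01 - 6.17) = -10.164%, loss ≈ 20351 × 10.164/100 ≈ 2068.
Total lost output = 368 + 846 + 1209 + 2068 = 4491 billion.

$4,491 billion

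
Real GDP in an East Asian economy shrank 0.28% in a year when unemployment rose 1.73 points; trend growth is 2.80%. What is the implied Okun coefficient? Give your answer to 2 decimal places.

Growth form: g_Y = g_Y* - β × Δu, so β = (g_Y* - g_Y)/Δu.
β = (2.8 + 0.28)/1.73 = 3.08/1.73 = 1.78.

β ≈ 1.78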